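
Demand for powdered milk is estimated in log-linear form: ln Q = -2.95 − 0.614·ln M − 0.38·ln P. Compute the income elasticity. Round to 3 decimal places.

In a log-linear demand, the coefficient on ln M is the income elasticity.
So η = -0.614.

-0.614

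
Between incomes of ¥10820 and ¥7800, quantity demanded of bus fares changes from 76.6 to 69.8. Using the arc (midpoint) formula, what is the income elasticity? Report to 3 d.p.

0.286

ΔQ = 69.8 − 76.6 = -6.8; midpoint Q̄ = (76.6 + 69.8)/2 = 73.2.
ΔI = 7800 − 10820 = -3020; midpoint Ī = (10820 + 7800)/2 = 9310.
η = (ΔQ/Q̄) ÷ (ΔI/Ī) = (-6.8/73.2) ÷ (-3020/9310) = 0.286.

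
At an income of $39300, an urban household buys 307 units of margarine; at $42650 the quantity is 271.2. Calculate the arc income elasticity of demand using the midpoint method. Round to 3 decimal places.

ΔQ = 271.2 − 307 = -35.8; midpoint Q̄ = (307 + 271.2)/2 = 289.1.
ΔI = 42650 − 39300 = 3350; midpoint Ī = (39300 + 42650)/2 = 40975.
η = (ΔQ/Q̄) ÷ (ΔI/Ī) = (-35.8/289.1) ÷ (3350/40975) = -1.515.

-1.515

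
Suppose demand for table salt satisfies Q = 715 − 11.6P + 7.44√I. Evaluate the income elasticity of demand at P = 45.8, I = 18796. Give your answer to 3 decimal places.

At P = 45.8, I = 18796: Q = 1203.733.
Holding P constant, ∂Q/∂I = 7.44/(2√I) = 0.0271338.
η_I = (∂Q/∂I)·(I/Q) = 0.0271338 × (18796/1203.733) = 0.424.

0.424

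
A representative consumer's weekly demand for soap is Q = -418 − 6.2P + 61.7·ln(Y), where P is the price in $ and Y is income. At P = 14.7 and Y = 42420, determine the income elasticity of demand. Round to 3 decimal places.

0.416

At P = 14.7, Y = 42420: Q = 148.297.
Holding P constant, ∂Q/∂Y = 61.7/Y = 0.0014545.
η_Y = (∂Q/∂Y)·(Y/Q) = 0.0014545 × (42420/148.297) = 0.416.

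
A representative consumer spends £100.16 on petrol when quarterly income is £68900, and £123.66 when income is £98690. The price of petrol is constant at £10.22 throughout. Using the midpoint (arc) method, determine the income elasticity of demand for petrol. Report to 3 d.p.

With a constant price, Q₁ = 100.16/10.22 = 9.800 and Q₂ = 123.66/10.22 = 12.100 (equivalently, work directly with expenditure since P cancels).
Midpoint %ΔQ = (123.66 − 100.16)/111.91 = 0.20999; midpoint %ΔI = (98690 − 68900)/83795 = 0.35551.
η = 0.20999 / 0.35551 = 0.591.

0.591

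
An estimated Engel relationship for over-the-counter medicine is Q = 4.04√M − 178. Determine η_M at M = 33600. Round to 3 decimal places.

0.658

At M = 33600: Q = 562.544.
dQ/dM = 4.04/(2√M) = 0.01102 at this income.
η = (dQ/dM)·(M/Q) = 0.01102 × (33600/562.544) = 0.658.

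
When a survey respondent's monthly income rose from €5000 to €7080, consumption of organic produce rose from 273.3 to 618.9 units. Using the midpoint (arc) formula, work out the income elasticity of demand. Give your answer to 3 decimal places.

ΔQ = 618.9 − 273.3 = 345.6; midpoint Q̄ = (273.3 + 618.9)/2 = 446.1.
ΔI = 7080 − 5000 = 2080; midpoint Ī = (5000 + 7080)/2 = 6040.
η = (ΔQ/Q̄) ÷ (ΔI/Ī) = (345.6/446.1) ÷ (2080/6040) = 2.250.

2.250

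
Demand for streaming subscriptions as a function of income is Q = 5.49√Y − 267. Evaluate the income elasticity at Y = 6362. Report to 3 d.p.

1.281

At Y = 6362: Q = 170.894.
dQ/dY = 5.49/(2√Y) = 0.0344148 at this income.
η = (dQ/dY)·(Y/Q) = 0.0344148 × (6362/170.894) = 1.281.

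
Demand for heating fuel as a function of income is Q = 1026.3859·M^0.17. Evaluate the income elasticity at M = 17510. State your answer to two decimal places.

0.17

For Q = A·M^β the income elasticity is constant and equal to β.
Here β = 0.17, so η = 0.17.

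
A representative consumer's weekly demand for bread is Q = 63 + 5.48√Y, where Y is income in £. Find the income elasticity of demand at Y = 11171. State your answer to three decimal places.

At Y = 11171: Q = 642.197.
dQ/dY = 5.48/(2√Y) = 0.0259242 at this income.
η = (dQ/dY)·(Y/Q) = 0.0259242 × (11171/642.197) = 0.451.

0.451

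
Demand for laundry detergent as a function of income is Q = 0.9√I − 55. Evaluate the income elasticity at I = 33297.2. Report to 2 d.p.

At I = 33297.2: Q = 109.228.
dQ/dI = 0.9/(2√I) = 0.00246609 at this income.
η = (dQ/dI)·(I/Q) = 0.00246609 × (33297.2/109.228) = 0.75.

0.75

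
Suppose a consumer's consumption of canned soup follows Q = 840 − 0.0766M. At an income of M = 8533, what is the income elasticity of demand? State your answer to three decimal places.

-3.507

At M = 8533: Q = 186.372.
dQ/dM = −0.0766.
η = (dQ/dM)·(M/Q) = -0.0766 × (8533/186.372) = -3.507.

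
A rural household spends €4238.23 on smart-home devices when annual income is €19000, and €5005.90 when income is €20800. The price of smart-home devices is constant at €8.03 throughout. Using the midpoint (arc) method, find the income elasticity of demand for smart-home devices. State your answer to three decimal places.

1.836

With a constant price, Q₁ = 4238.23/8.03 = 527.800 and Q₂ = 5005.90/8.03 = 623.400 (equivalently, work directly with expenditure since P cancels).
Midpoint %ΔQ = (5005.90 − 4238.23)/4622.06 = 0.16609; midpoint %ΔI = (20800 − 19000)/19900 = 0.09045.
η = 0.16609 / 0.09045 = 1.836.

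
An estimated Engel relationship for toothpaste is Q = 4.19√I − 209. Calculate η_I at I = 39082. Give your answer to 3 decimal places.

0.669

At I = 39082: Q = 619.328.
dQ/dI = 4.19/(2√I) = 0.0105973 at this income.
η = (dQ/dI)·(I/Q) = 0.0105973 × (39082/619.328) = 0.669.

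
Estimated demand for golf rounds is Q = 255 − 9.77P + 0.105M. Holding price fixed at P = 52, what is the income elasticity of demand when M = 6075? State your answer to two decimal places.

1.66

At P = 52, M = 6075: Q = 384.835.
Holding P constant, ∂Q/∂M = 0.105.
η_M = (∂Q/∂M)·(M/Q) = 0.105 × (6075/384.835) = 1.66.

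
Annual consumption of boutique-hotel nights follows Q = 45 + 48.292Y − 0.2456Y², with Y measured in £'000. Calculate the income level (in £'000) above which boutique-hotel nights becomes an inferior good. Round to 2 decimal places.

98.31

dQ/dY = 48.292 − 0.4912Y.
The good is inferior where dQ/dY < 0. Setting dQ/dY = 0 gives Y = 48.292 / 0.4912 = 98.31.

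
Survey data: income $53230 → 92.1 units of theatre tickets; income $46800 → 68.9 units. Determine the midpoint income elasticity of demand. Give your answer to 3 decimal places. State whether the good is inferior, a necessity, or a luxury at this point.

2.242 (luxury)

ΔQ = 68.9 − 92.1 = -23.2; midpoint Q̄ = (92.1 + 68.9)/2 = 80.5.
ΔI = 46800 − 53230 = -6430; midpoint Ī = (53230 + 46800)/2 = 50015.
η = (ΔQ/Q̄) ÷ (ΔI/Ī) = (-23.2/80.5) ÷ (-6430/50015) = 2.242.
η > 1 ⇒ luxury.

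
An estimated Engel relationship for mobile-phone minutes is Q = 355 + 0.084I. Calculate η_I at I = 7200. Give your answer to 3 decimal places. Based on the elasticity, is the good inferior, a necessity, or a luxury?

0.630 (necessity)

At I = 7200: Q = 959.800.
dQ/dI = 0.084.
η = (dQ/dI)·(I/Q) = 0.084 × (7200/959.800) = 0.630.
Since 0 < η < 1, the good is a necessity.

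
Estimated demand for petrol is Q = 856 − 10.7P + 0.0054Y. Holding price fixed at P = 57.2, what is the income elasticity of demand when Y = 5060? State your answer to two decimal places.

0.10

At P = 57.2, Y = 5060: Q = 271.284.
Holding P constant, ∂Q/∂Y = 0.0054.
η_Y = (∂Q/∂Y)·(Y/Q) = 0.0054 × (5060/271.284) = 0.10.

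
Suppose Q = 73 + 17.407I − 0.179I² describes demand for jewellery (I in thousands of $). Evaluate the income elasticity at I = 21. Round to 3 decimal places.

At I = 21: Q = 359.6080.
dQ/dI = 17.407 − 0.358I = 9.88900.
η = (dQ/dI)·(I/Q) = 9.88900 × (21/359.6080) = 0.577.

0.577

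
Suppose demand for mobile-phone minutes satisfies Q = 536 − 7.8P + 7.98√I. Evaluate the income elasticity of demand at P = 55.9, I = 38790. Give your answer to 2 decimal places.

At P = 55.9, I = 38790: Q = 1671.655.
Holding P constant, ∂Q/∂I = 7.98/(2√I) = 0.0202588.
η_I = (∂Q/∂I)·(I/Q) = 0.0202588 × (38790/1671.655) = 0.47.

0.47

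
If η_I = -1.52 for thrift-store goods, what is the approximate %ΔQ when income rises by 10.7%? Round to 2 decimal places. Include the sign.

%ΔQ ≈ η × %ΔI = -1.52 × 10.7% = -16.26%.

-16.26%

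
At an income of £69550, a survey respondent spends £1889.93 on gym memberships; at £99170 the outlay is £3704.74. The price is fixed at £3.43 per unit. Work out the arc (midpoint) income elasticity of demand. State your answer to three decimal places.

With a constant price, Q₁ = 1889.93/3.43 = 551.000 and Q₂ = 3704.74/3.43 = 1080.099 (equivalently, work directly with expenditure since P cancels).
Midpoint %ΔQ = (3704.74 − 1889.93)/2797.34 = 0.64876; midpoint %ΔI = (99170 − 69550)/84360 = 0.35111.
η = 0.64876 / 0.35111 = 1.848.

1.848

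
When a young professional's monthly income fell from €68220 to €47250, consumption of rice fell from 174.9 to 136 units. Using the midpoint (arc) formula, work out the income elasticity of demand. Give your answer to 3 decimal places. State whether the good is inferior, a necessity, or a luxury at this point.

ΔQ = 136 − 174.9 = -38.9; midpoint Q̄ = (174.9 + 136)/2 = 155.45.
ΔI = 47250 − 68220 = -20970; midpoint Ī = (68220 + 47250)/2 = 57735.
η = (ΔQ/Q̄) ÷ (ΔI/Ī) = (-38.9/155.45) ÷ (-20970/57735) = 0.689.
0 < η < 1 ⇒ necessity.

0.689 (necessity)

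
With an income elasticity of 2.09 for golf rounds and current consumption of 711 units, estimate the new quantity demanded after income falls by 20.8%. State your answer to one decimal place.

401.9

%ΔQ ≈ η × %ΔI = 2.09 × (-20.8%) = -43.472%.
New Q ≈ 711 × (1 − 0.43472) = 401.9.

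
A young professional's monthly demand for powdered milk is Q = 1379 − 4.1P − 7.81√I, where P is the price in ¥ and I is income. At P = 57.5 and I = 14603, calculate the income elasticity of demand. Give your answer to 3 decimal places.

-2.366

At P = 57.5, I = 14603: Q = 199.467.
Holding P constant, ∂Q/∂I = -7.81/(2√I) = -0.0323147.
η_I = (∂Q/∂I)·(I/Q) = -0.0323147 × (14603/199.467) = -2.366.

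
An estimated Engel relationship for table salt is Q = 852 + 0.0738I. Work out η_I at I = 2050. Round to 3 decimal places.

At I = 2050: Q = 1003.290.
dQ/dI = 0.0738.
η = (dQ/dI)·(I/Q) = 0.0738 × (2050/1003.290) = 0.151.

0.151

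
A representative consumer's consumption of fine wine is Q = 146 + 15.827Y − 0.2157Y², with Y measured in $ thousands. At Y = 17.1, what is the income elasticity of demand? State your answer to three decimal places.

0.409

At Y = 17.1: Q = 353.5689.
dQ/dY = 15.827 − 0.4314Y = 8.45006.
η = (dQ/dY)·(Y/Q) = 8.45006 × (17.1/353.5689) = 0.409.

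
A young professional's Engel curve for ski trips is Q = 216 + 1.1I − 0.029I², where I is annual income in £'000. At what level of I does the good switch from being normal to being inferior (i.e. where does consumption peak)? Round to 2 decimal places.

dQ/dI = 1.1 − 0.058I.
The good is inferior where dQ/dI < 0. Setting dQ/dI = 0 gives I = 1.1 / 0.058 = 18.97.

18.97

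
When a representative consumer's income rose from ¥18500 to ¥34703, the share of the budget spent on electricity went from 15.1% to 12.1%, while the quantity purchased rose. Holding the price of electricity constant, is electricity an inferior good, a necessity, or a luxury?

Quantity rises but the budget share falls as income rises, so 0 < η < 1.

necessity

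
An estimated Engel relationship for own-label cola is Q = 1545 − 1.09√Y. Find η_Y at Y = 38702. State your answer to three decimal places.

-0.081

At Y = 38702: Q = 1330.566.
dQ/dY = -1.09/(2√Y) = -0.00277032 at this income.
η = (dQ/dY)·(Y/Q) = -0.00277032 × (38702/1330.566) = -0.081.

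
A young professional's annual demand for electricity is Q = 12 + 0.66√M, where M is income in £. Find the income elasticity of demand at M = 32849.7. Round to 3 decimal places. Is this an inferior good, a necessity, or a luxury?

At M = 32849.7: Q = 131.622.
dQ/dM = 0.66/(2√M) = 0.00182074 at this income.
η = (dQ/dM)·(M/Q) = 0.00182074 × (32849.7/131.622) = 0.454.
Since 0 < η < 1, the good is a necessity.

0.454 (necessity)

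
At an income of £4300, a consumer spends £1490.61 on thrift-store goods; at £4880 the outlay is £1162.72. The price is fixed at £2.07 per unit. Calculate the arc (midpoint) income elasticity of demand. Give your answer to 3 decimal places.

-1.956

With a constant price, Q₁ = 1490.61/2.07 = 720.101 and Q₂ = 1162.72/2.07 = 561.700 (equivalently, work directly with expenditure since P cancels).
Midpoint %ΔQ = (1162.72 − 1490.61)/1326.67 = -0.24715; midpoint %ΔI = (4880 − 4300)/4590 = 0.12636.
η = -0.24715 / 0.12636 = -1.956.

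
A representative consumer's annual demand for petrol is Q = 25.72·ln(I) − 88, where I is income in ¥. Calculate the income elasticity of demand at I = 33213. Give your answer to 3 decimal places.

0.143

At I = 33213: Q = 179.763.
dQ/dI = 25.72/I = 0.000774396 at this income.
η = (dQ/dI)·(I/Q) = 0.000774396 × (33213/179.763) = 0.143.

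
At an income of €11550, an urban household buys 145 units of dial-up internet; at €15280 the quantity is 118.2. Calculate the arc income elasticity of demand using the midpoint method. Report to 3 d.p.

ΔQ = 118.2 − 145 = -26.8; midpoint Q̄ = (145 + 118.2)/2 = 131.6.
ΔI = 15280 − 11550 = 3730; midpoint Ī = (11550 + 15280)/2 = 13415.
η = (ΔQ/Q̄) ÷ (ΔI/Ī) = (-26.8/131.6) ÷ (3730/13415) = -0.732.

-0.732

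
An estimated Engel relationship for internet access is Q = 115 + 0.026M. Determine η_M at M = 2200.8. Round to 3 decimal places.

At M = 2200.8: Q = 172.221.
dQ/dM = 0.026.
η = (dQ/dM)·(M/Q) = 0.026 × (2200.8/172.221) = 0.332.

0.332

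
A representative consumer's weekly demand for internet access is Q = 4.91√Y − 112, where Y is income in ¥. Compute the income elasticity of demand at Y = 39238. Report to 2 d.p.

At Y = 39238: Q = 860.601.
dQ/dY = 4.91/(2√Y) = 0.0123936 at this income.
η = (dQ/dY)·(Y/Q) = 0.0123936 × (39238/860.601) = 0.57.

0.57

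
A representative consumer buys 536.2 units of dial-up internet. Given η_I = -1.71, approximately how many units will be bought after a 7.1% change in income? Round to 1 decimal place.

471.1

%ΔQ ≈ η × %ΔI = -1.71 × 7.1% = -12.141%.
New Q ≈ 536.2 × (1 − 0.12141) = 471.1.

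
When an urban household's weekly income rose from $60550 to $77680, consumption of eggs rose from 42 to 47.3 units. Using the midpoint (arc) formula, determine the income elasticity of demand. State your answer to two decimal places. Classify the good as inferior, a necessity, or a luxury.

0.48 (necessity)

ΔQ = 47.3 − 42 = 5.3; midpoint Q̄ = (42 + 47.3)/2 = 44.65.
ΔI = 77680 − 60550 = 17130; midpoint Ī = (60550 + 77680)/2 = 69115.
η = (ΔQ/Q̄) ÷ (ΔI/Ī) = (5.3/44.65) ÷ (17130/69115) = 0.48.
0 < η < 1 ⇒ necessity.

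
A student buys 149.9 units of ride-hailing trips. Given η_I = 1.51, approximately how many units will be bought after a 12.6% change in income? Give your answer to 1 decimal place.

178.4

%ΔQ ≈ η × %ΔI = 1.51 × 12.6% = 19.026%.
New Q ≈ 149.9 × (1 + 0.19026) = 178.4.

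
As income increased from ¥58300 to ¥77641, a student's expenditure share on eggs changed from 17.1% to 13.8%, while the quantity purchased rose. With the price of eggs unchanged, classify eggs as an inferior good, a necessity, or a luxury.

necessity

Quantity rises but the budget share falls as income rises, so 0 < η < 1.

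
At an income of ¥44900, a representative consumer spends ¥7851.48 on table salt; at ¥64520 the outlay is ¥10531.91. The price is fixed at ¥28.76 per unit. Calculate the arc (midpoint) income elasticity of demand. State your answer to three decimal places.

0.813

With a constant price, Q₁ = 7851.48/28.76 = 273.000 and Q₂ = 10531.91/28.76 = 366.200 (equivalently, work directly with expenditure since P cancels).
Midpoint %ΔQ = (10531.91 − 7851.48)/9191.70 = 0.29161; midpoint %ΔI = (64520 − 44900)/54710 = 0.35862.
η = 0.29161 / 0.35862 = 0.813.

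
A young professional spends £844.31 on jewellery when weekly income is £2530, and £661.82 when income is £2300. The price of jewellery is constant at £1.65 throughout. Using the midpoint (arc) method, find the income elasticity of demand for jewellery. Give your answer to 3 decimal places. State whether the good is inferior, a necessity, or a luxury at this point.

2.544 (luxury)

With a constant price, Q₁ = 844.31/1.65 = 511.703 and Q₂ = 661.82/1.65 = 401.103 (equivalently, work directly with expenditure since P cancels).
Midpoint %ΔQ = (661.82 − 844.31)/753.07 = -0.24233; midpoint %ΔI = (2300 − 2530)/2415 = -0.09524.
η = -0.24233 / -0.09524 = 2.544.
η > 1 ⇒ luxury.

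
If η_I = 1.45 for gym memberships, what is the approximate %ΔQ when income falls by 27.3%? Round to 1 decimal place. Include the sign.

-39.6%

%ΔQ ≈ η × %ΔI = 1.45 × (-27.3%) = -39.6%.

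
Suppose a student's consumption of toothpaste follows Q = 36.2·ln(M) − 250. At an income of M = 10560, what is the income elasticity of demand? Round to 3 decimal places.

0.424

At M = 10560: Q = 85.387.
dQ/dM = 36.2/M = 0.00342803 at this income.
η = (dQ/dM)·(M/Q) = 0.00342803 × (10560/85.387) = 0.424.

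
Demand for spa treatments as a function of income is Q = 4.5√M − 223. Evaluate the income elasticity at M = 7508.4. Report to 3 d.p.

At M = 7508.4: Q = 166.930.
dQ/dM = 4.5/(2√M) = 0.0259662 at this income.
η = (dQ/dM)·(M/Q) = 0.0259662 × (7508.4/166.930) = 1.168.

1.168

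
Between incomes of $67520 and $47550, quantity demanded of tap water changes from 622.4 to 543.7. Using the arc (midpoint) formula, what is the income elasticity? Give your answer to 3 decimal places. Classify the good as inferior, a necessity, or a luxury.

ΔQ = 543.7 − 622.4 = -78.7; midpoint Q̄ = (622.4 + 543.7)/2 = 583.05.
ΔI = 47550 − 67520 = -19970; midpoint Ī = (67520 + 47550)/2 = 57535.
η = (ΔQ/Q̄) ÷ (ΔI/Ī) = (-78.7/583.05) ÷ (-19970/57535) = 0.389.
0 < η < 1 ⇒ necessity.

0.389 (necessity)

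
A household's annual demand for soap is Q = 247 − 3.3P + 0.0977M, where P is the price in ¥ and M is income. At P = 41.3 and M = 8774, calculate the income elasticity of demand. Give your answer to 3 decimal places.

0.886

At P = 41.3, M = 8774: Q = 967.930.
Holding P constant, ∂Q/∂M = 0.0977.
η_M = (∂Q/∂M)·(M/Q) = 0.0977 × (8774/967.930) = 0.886.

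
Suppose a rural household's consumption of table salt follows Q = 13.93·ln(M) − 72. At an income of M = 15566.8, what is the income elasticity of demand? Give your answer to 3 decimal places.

0.223

At M = 15566.8: Q = 62.465.
dQ/dM = 13.93/M = 0.000894853 at this income.
η = (dQ/dM)·(M/Q) = 0.000894853 × (15566.8/62.465) = 0.223.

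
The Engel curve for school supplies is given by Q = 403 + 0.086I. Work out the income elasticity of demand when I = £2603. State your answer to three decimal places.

At I = 2603: Q = 626.858.
dQ/dI = 0.086.
η = (dQ/dI)·(I/Q) = 0.086 × (2603/626.858) = 0.357.

0.357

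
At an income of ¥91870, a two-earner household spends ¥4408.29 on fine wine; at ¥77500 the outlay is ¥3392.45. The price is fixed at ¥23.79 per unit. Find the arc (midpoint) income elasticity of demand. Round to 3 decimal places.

With a constant price, Q₁ = 4408.29/23.79 = 185.300 and Q₂ = 3392.45/23.79 = 142.600 (equivalently, work directly with expenditure since P cancels).
Midpoint %ΔQ = (3392.45 − 4408.29)/3900.37 = -0.26045; midpoint %ΔI = (77500 − 91870)/84685 = -0.16969.
η = -0.26045 / -0.16969 = 1.535.

1.535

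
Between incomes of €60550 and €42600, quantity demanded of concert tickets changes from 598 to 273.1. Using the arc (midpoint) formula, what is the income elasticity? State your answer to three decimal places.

2.143

ΔQ = 273.1 − 598 = -324.9; midpoint Q̄ = (598 + 273.1)/2 = 435.55.
ΔI = 42600 − 60550 = -17950; midpoint Ī = (60550 + 42600)/2 = 51575.
η = (ΔQ/Q̄) ÷ (ΔI/Ī) = (-324.9/435.55) ÷ (-17950/51575) = 2.143.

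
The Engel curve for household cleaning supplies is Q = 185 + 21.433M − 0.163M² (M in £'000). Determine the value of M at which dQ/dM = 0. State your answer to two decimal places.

65.75

dQ/dM = 21.433 − 0.326M.
The good is inferior where dQ/dM < 0. Setting dQ/dM = 0 gives M = 21.433 / 0.326 = 65.75.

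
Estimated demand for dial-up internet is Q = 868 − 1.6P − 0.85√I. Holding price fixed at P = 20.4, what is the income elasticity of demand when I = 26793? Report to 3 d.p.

-0.100

At P = 20.4, I = 26793: Q = 696.227.
Holding P constant, ∂Q/∂I = -0.85/(2√I) = -0.00259644.
η_I = (∂Q/∂I)·(I/Q) = -0.00259644 × (26793/696.227) = -0.100.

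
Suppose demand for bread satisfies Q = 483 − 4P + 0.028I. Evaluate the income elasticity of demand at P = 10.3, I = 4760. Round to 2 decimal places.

0.23

At P = 10.3, I = 4760: Q = 575.080.
Holding P constant, ∂Q/∂I = 0.028.
η_I = (∂Q/∂I)·(I/Q) = 0.028 × (4760/575.080) = 0.23.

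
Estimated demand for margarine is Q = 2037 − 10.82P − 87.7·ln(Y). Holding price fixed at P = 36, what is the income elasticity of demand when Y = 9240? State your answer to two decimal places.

-0.10

At P = 36, Y = 9240: Q = 846.665.
Holding P constant, ∂Q/∂Y = -87.7/Y = -0.00949134.
η_Y = (∂Q/∂Y)·(Y/Q) = -0.00949134 × (9240/846.665) = -0.10.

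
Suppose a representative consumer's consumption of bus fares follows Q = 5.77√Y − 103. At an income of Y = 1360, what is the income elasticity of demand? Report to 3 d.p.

At Y = 1360: Q = 109.787.
dQ/dY = 5.77/(2√Y) = 0.0782305 at this income.
η = (dQ/dY)·(Y/Q) = 0.0782305 × (1360/109.787) = 0.969.

0.969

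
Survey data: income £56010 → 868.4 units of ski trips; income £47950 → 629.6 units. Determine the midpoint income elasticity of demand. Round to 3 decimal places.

ΔQ = 629.6 − 868.4 = -238.8; midpoint Q̄ = (868.4 + 629.6)/2 = 749.
ΔI = 47950 − 56010 = -8060; midpoint Ī = (56010 + 47950)/2 = 51980.
η = (ΔQ/Q̄) ÷ (ΔI/Ī) = (-238.8/749) ÷ (-8060/51980) = 2.056.

2.056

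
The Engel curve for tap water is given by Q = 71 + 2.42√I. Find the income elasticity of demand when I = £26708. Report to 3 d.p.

0.424

At I = 26708: Q = 466.490.
dQ/dI = 2.42/(2√I) = 0.00740397 at this income.
η = (dQ/dI)·(I/Q) = 0.00740397 × (26708/466.490) = 0.424.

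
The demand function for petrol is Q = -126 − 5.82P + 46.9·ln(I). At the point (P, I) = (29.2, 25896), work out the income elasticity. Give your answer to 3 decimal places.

0.260

At P = 29.2, I = 25896: Q = 180.646.
Holding P constant, ∂Q/∂I = 46.9/I = 0.00181109.
η_I = (∂Q/∂I)·(I/Q) = 0.00181109 × (25896/180.646) = 0.260.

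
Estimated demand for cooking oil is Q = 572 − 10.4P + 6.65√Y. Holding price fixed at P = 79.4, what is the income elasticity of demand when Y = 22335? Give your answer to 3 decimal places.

At P = 79.4, Y = 22335: Q = 740.076.
Holding P constant, ∂Q/∂Y = 6.65/(2√Y) = 0.0222484.
η_Y = (∂Q/∂Y)·(Y/Q) = 0.0222484 × (22335/740.076) = 0.671.

0.671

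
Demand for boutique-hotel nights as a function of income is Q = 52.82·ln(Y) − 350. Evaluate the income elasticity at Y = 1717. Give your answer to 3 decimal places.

1.216

At Y = 1717: Q = 43.421.
dQ/dY = 52.82/Y = 0.030763 at this income.
η = (dQ/dY)·(Y/Q) = 0.030763 × (1717/43.421) = 1.216.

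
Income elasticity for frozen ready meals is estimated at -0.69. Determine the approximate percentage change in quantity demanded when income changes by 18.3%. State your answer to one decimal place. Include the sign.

-12.6%

%ΔQ ≈ η × %ΔI = -0.69 × 18.3% = -12.6%.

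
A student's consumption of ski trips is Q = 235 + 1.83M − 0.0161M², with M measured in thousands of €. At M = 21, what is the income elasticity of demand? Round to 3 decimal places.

At M = 21: Q = 266.3299.
dQ/dM = 1.83 − 0.0322M = 1.15380.
η = (dQ/dM)·(M/Q) = 1.15380 × (21/266.3299) = 0.091.

0.091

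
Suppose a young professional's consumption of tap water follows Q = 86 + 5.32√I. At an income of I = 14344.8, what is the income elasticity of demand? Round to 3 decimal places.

At I = 14344.8: Q = 723.175.
dQ/dI = 5.32/(2√I) = 0.0222093 at this income.
η = (dQ/dI)·(I/Q) = 0.0222093 × (14344.8/723.175) = 0.441.

0.441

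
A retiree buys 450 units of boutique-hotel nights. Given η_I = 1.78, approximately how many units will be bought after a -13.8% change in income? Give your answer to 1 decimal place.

339.5

%ΔQ ≈ η × %ΔI = 1.78 × (-13.8%) = -24.564%.
New Q ≈ 450 × (1 − 0.24564) = 339.5.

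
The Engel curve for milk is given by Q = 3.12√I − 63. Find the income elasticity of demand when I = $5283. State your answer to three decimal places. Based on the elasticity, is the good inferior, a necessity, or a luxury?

At I = 5283: Q = 163.775.
dQ/dI = 3.12/(2√I) = 0.0214627 at this income.
η = (dQ/dI)·(I/Q) = 0.0214627 × (5283/163.775) = 0.692.
Since 0 < η < 1, the good is a necessity.

0.692 (necessity)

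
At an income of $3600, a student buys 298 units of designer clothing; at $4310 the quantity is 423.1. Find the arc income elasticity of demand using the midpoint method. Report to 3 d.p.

1.933

ΔQ = 423.1 − 298 = 125.1; midpoint Q̄ = (298 + 423.1)/2 = 360.55.
ΔI = 4310 − 3600 = 710; midpoint Ī = (3600 + 4310)/2 = 3955.
η = (ΔQ/Q̄) ÷ (ΔI/Ī) = (125.1/360.55) ÷ (710/3955) = 1.933.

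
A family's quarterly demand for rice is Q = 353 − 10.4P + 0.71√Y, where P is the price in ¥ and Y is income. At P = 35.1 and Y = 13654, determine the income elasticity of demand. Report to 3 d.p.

At P = 35.1, Y = 13654: Q = 70.924.
Holding P constant, ∂Q/∂Y = 0.71/(2√Y) = 0.00303807.
η_Y = (∂Q/∂Y)·(Y/Q) = 0.00303807 × (13654/70.924) = 0.585.

0.585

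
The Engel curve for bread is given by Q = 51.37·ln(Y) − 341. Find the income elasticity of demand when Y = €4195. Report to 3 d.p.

At Y = 4195: Q = 87.510.
dQ/dY = 51.37/Y = 0.0122455 at this income.
η = (dQ/dY)·(Y/Q) = 0.0122455 × (4195/87.510) = 0.587.

0.587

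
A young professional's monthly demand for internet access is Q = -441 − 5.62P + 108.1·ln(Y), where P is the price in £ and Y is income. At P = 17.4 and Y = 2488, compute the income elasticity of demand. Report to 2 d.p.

At P = 17.4, Y = 2488: Q = 306.471.
Holding P constant, ∂Q/∂Y = 108.1/Y = 0.0434486.
η_Y = (∂Q/∂Y)·(Y/Q) = 0.0434486 × (2488/306.471) = 0.35.

0.35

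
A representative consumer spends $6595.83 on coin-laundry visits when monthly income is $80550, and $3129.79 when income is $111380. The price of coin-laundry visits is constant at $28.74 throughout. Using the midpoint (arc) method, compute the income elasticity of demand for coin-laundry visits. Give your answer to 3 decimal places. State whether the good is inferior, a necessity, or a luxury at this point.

-2.219 (inferior good)

With a constant price, Q₁ = 6595.83/28.74 = 229.500 and Q₂ = 3129.79/28.74 = 108.900 (equivalently, work directly with expenditure since P cancels).
Midpoint %ΔQ = (3129.79 − 6595.83)/4862.81 = -0.71276; midpoint %ΔI = (111380 − 80550)/95965 = 0.32126.
η = -0.71276 / 0.32126 = -2.219.
η < 0 ⇒ inferior good.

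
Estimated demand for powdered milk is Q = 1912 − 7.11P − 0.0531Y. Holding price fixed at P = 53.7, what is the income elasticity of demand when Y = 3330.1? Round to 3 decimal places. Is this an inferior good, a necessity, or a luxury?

-0.131 (inferior good)

At P = 53.7, Y = 3330.1: Q = 1353.365.
Holding P constant, ∂Q/∂Y = −0.0531.
η_Y = (∂Q/∂Y)·(Y/Q) = -0.0531 × (3330.1/1353.365) = -0.131.
Since η < 0, this is an inferior good.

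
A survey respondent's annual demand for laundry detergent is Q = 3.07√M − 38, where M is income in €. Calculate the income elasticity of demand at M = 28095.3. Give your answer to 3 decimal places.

At M = 28095.3: Q = 476.583.
dQ/dM = 3.07/(2√M) = 0.00915781 at this income.
η = (dQ/dM)·(M/Q) = 0.00915781 × (28095.3/476.583) = 0.540.

0.540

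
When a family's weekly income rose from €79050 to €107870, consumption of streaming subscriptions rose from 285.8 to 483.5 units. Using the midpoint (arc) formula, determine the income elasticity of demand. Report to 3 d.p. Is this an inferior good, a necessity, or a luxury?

1.667 (luxury)

ΔQ = 483.5 − 285.8 = 197.7; midpoint Q̄ = (285.8 + 483.5)/2 = 384.65.
ΔI = 107870 − 79050 = 28820; midpoint Ī = (79050 + 107870)/2 = 93460.
η = (ΔQ/Q̄) ÷ (ΔI/Ī) = (197.7/384.65) ÷ (28820/93460) = 1.667.
η > 1 ⇒ luxury.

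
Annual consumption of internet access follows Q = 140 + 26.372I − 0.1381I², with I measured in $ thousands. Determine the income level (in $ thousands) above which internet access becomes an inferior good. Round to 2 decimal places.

dQ/dI = 26.372 − 0.2762I.
The good is inferior where dQ/dI < 0. Setting dQ/dI = 0 gives I = 26.372 / 0.2762 = 95.48.

95.48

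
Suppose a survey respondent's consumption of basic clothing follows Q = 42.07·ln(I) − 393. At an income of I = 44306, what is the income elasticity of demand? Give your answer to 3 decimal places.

0.737

At I = 44306: Q = 57.102.
dQ/dI = 42.07/I = 0.000949533 at this income.
η = (dQ/dI)·(I/Q) = 0.000949533 × (44306/57.102) = 0.737.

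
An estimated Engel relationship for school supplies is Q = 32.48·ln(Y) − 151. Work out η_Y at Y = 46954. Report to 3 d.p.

0.164

At Y = 46954: Q = 198.385.
dQ/dY = 32.48/Y = 0.000691741 at this income.
η = (dQ/dY)·(Y/Q) = 0.000691741 × (46954/198.385) = 0.164.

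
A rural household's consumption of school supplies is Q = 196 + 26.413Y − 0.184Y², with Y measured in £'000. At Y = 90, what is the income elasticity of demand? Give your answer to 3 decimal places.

At Y = 90: Q = 1082.7700.
dQ/dY = 26.413 − 0.368Y = -6.70700.
η = (dQ/dY)·(Y/Q) = -6.70700 × (90/1082.7700) = -0.557.

-0.557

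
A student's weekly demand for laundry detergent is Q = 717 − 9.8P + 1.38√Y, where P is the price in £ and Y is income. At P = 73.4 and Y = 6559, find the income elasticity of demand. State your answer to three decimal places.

At P = 73.4, Y = 6559: Q = 109.443.
Holding P constant, ∂Q/∂Y = 1.38/(2√Y) = 0.00851982.
η_Y = (∂Q/∂Y)·(Y/Q) = 0.00851982 × (6559/109.443) = 0.511.

0.511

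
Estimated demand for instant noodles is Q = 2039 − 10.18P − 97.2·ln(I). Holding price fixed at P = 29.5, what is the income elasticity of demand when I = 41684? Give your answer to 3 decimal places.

At P = 29.5, I = 41684: Q = 704.689.
Holding P constant, ∂Q/∂I = -97.2/I = -0.00233183.
η_I = (∂Q/∂I)·(I/Q) = -0.00233183 × (41684/704.689) = -0.138.

-0.138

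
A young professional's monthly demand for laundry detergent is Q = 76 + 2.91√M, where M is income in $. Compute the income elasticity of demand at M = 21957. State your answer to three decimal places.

0.425

At M = 21957: Q = 507.201.
dQ/dM = 2.91/(2√M) = 0.00981921 at this income.
η = (dQ/dM)·(M/Q) = 0.00981921 × (21957/507.201) = 0.425.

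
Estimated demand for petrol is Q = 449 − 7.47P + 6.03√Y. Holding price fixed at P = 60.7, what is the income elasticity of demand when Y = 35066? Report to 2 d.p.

At P = 60.7, Y = 35066: Q = 1124.744.
Holding P constant, ∂Q/∂Y = 6.03/(2√Y) = 0.0161007.
η_Y = (∂Q/∂Y)·(Y/Q) = 0.0161007 × (35066/1124.744) = 0.50.

0.50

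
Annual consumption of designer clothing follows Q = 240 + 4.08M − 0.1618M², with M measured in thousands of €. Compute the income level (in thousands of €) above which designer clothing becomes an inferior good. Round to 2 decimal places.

12.61

dQ/dM = 4.08 − 0.3236M.
The good is inferior where dQ/dM < 0. Setting dQ/dM = 0 gives M = 4.08 / 0.3236 = 12.61.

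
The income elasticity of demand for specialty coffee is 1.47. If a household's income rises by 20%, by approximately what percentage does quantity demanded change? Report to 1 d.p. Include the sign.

29.4%

%ΔQ ≈ η × %ΔI = 1.47 × 20% = 29.4%.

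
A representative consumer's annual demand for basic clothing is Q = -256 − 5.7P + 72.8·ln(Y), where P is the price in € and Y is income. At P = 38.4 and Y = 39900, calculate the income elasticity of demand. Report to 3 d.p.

At P = 38.4, Y = 39900: Q = 296.373.
Holding P constant, ∂Q/∂Y = 72.8/Y = 0.00182456.
η_Y = (∂Q/∂Y)·(Y/Q) = 0.00182456 × (39900/296.373) = 0.246.

0.246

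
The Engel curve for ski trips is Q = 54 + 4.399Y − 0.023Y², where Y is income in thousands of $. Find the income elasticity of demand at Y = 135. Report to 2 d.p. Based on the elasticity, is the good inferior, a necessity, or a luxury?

At Y = 135: Q = 228.6900.
dQ/dY = 4.399 − 0.046Y = -1.81100.
η = (dQ/dY)·(Y/Q) = -1.81100 × (135/228.6900) = -1.07.
η < 0 ⇒ inferior good.

-1.07 (inferior good)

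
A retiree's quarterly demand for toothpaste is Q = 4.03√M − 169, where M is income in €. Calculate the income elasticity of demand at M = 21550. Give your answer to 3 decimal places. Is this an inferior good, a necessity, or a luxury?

At M = 21550: Q = 422.601.
dQ/dM = 4.03/(2√M) = 0.0137262 at this income.
η = (dQ/dM)·(M/Q) = 0.0137262 × (21550/422.601) = 0.700.
Since 0 < η < 1, the good is a necessity.

0.700 (necessity)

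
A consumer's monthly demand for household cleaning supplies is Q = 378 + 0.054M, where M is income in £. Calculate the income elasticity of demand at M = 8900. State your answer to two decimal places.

0.56

At M = 8900: Q = 858.600.
dQ/dM = 0.054.
η = (dQ/dM)·(M/Q) = 0.054 × (8900/858.600) = 0.56.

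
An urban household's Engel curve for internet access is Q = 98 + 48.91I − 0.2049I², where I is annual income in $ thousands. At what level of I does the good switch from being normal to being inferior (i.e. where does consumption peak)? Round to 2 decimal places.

119.35

dQ/dI = 48.91 − 0.4098I.
The good is inferior where dQ/dI < 0. Setting dQ/dI = 0 gives I = 48.91 / 0.4098 = 119.35.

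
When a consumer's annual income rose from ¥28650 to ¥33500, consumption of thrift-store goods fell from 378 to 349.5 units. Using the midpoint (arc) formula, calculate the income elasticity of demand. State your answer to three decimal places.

ΔQ = 349.5 − 378 = -28.5; midpoint Q̄ = (378 + 349.5)/2 = 363.75.
ΔI = 33500 − 28650 = 4850; midpoint Ī = (28650 + 33500)/2 = 31075.
η = (ΔQ/Q̄) ÷ (ΔI/Ī) = (-28.5/363.75) ÷ (4850/31075) = -0.502.

-0.502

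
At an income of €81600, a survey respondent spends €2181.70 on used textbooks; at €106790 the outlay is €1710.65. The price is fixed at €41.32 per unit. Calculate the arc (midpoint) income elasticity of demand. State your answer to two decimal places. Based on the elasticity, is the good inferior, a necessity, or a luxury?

With a constant price, Q₁ = 2181.70/41.32 = 52.800 and Q₂ = 1710.65/41.32 = 41.400 (equivalently, work directly with expenditure since P cancels).
Midpoint %ΔQ = (1710.65 − 2181.70)/1946.18 = -0.24204; midpoint %ΔI = (106790 − 81600)/94195 = 0.26742.
η = -0.24204 / 0.26742 = -0.91.
η < 0 ⇒ inferior good.

-0.91 (inferior good)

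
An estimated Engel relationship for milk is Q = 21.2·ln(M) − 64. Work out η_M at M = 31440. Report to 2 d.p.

At M = 31440: Q = 155.544.
dQ/dM = 21.2/M = 0.0006743 at this income.
η = (dQ/dM)·(M/Q) = 0.0006743 × (31440/155.544) = 0.14.

0.14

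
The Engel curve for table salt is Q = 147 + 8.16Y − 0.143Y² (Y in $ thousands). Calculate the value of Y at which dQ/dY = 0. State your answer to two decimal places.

28.53

dQ/dY = 8.16 − 0.286Y.
The good is inferior where dQ/dY < 0. Setting dQ/dY = 0 gives Y = 8.16 / 0.286 = 28.53.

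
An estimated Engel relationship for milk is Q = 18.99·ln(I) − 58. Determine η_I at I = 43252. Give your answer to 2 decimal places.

0.13

At I = 43252: Q = 144.714.
dQ/dI = 18.99/I = 0.000439055 at this income.
η = (dQ/dI)·(I/Q) = 0.000439055 × (43252/144.714) = 0.13.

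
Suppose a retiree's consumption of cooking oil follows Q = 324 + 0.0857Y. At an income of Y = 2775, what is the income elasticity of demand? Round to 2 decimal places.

At Y = 2775: Q = 561.818.
dQ/dY = 0.0857.
η = (dQ/dY)·(Y/Q) = 0.0857 × (2775/561.818) = 0.42.

0.42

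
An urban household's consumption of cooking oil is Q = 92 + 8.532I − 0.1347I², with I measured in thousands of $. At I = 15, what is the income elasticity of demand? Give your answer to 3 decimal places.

0.355

At I = 15: Q = 189.6725.
dQ/dI = 8.532 − 0.2694I = 4.49100.
η = (dQ/dI)·(I/Q) = 4.49100 × (15/189.6725) = 0.355.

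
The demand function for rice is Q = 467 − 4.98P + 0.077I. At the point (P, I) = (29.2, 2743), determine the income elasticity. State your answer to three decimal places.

At P = 29.2, I = 2743: Q = 532.795.
Holding P constant, ∂Q/∂I = 0.077.
η_I = (∂Q/∂I)·(I/Q) = 0.077 × (2743/532.795) = 0.396.

0.396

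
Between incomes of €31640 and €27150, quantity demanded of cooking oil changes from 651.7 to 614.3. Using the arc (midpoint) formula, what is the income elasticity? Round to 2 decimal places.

ΔQ = 614.3 − 651.7 = -37.4; midpoint Q̄ = (651.7 + 614.3)/2 = 633.
ΔI = 27150 − 31640 = -4490; midpoint Ī = (31640 + 27150)/2 = 29395.
η = (ΔQ/Q̄) ÷ (ΔI/Ī) = (-37.4/633) ÷ (-4490/29395) = 0.39.

0.39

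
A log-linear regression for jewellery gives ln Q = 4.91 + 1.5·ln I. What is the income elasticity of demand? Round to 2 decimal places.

In a log-linear demand, the coefficient on ln I is the income elasticity.
So η = 1.50.

1.50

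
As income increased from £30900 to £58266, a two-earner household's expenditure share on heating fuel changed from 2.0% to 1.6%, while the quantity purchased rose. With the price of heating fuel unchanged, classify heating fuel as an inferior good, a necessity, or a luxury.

necessity

Quantity rises but the budget share falls as income rises, so 0 < η < 1.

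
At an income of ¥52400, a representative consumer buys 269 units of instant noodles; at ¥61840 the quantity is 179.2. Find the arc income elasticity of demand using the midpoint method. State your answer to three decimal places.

-2.425

ΔQ = 179.2 − 269 = -89.8; midpoint Q̄ = (269 + 179.2)/2 = 224.1.
ΔI = 61840 − 52400 = 9440; midpoint Ī = (52400 + 61840)/2 = 57120.
η = (ΔQ/Q̄) ÷ (ΔI/Ī) = (-89.8/224.1) ÷ (9440/57120) = -2.425.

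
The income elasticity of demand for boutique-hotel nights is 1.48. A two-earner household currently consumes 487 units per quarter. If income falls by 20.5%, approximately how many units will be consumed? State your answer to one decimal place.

339.2

%ΔQ ≈ η × %ΔI = 1.48 × (-20.5%) = -30.34%.
New Q ≈ 487 × (1 − 0.3034) = 339.2.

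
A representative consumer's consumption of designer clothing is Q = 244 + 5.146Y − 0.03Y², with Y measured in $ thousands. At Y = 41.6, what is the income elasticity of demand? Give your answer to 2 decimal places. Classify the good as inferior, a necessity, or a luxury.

At Y = 41.6: Q = 406.1568.
dQ/dY = 5.146 − 0.06Y = 2.65000.
η = (dQ/dY)·(Y/Q) = 2.65000 × (41.6/406.1568) = 0.27.
0 < η < 1 ⇒ necessity.

0.27 (necessity)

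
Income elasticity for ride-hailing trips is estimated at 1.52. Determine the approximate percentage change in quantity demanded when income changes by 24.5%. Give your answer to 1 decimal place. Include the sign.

37.2%

%ΔQ ≈ η × %ΔI = 1.52 × 24.5% = 37.2%.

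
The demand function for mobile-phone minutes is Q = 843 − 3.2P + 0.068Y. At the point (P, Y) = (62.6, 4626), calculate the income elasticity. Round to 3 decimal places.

0.329

At P = 62.6, Y = 4626: Q = 957.248.
Holding P constant, ∂Q/∂Y = 0.068.
η_Y = (∂Q/∂Y)·(Y/Q) = 0.068 × (4626/957.248) = 0.329.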